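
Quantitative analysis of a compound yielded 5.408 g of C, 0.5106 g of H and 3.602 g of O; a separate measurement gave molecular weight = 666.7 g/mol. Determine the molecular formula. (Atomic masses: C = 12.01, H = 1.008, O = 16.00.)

C32H36O16

n(C) = 5.408/12.01 = 0.4503, n(H) = 0.5106/1.008 = 0.5065, n(O) = 3.602/16.00 = 0.2251
Divide by the smallest (0.2251 mol O): C 2.000, H 2.250, O 1.000
Scaling by 4: C 8.00, H 9.00, O 4.00 → C8H9O4
Empirical-formula mass = 169.15 g/mol
n = 666.7 / 169.15 = 3.94 ≈ 4
Molecular formula = (C8H9O4)×4 = C32H36O16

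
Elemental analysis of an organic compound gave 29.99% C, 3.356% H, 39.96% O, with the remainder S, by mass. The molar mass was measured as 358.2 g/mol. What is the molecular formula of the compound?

C9H12O9S3

Assume 100 g: 29.99 g C, 3.356 g H, 39.96 g O, 26.694 g S.
C: 29.99 g ÷ 12.01 g/mol = 2.497 mol
H: 3.356 g ÷ 1.008 g/mol = 3.329 mol
O: 39.96 g ÷ 16.00 g/mol = 2.498 mol
S: 26.694 g ÷ 32.07 g/mol = 0.8324 mol
Ratios (÷ 0.8324): C 3.000, H 4.000, O 3.000, S 1.000
→ C3H4O3S
Empirical-formula mass = 120.13 g/mol
n = 358.2 / 120.13 = 2.98 ≈ 3
Molecular formula = (C3H4O3S)×3 = C9H12O9S3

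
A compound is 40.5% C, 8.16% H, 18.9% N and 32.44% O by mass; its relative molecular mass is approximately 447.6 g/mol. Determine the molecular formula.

Assume 100 g: 40.5 g C, 8.16 g H, 18.9 g N, 32.44 g O.
Moles — C: 40.5 / 12.01 = 3.372 mol; H: 8.16 / 1.008 = 8.095 mol; N: 18.9 / 14.01 = 1.349 mol; O: 32.44 / 16.00 = 2.027 mol
Smallest is N at 1.349 mol; normalising gives C 2.500, H 6.001, N 1.000, O 1.503
Scaling by 2: C 5.00, H 12.00, N 2.00, O 3.01 → C5H12N2O3
Empirical-formula mass = 148.17 g/mol
n = 447.6 / 148.17 = 3.02 ≈ 3
Molecular formula = (C5H12N2O3)×3 = C15H36N6O9

C15H36N6O9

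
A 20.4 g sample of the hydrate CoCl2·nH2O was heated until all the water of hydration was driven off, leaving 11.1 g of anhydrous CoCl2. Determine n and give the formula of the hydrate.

Mass of water lost = 20.4 − 11.1 = 9.3 g → 9.3 / 18.02 = 0.5161 mol H2O
Molar mass of CoCl2 = 129.83 g/mol → mol CoCl2 = 11.1 / 129.83 = 0.0855
n = 0.5161 / 0.0855 = 6.04 ≈ 6 → CoCl2·6H2O

CoCl2·6H2O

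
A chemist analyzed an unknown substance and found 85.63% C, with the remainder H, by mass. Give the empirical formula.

Assume 100 g: 85.63 g C, 14.37 g H.
C: 85.63 g ÷ 12.01 g/mol = 7.13 mol
H: 14.37 g ÷ 1.008 g/mol = 14.26 mol
Ratios (÷ 7.13): C 1.000, H 1.999
→ CH2

CH2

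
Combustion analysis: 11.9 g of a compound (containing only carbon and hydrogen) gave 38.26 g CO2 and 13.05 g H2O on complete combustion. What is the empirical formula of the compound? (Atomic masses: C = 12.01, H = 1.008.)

C3H5

mol C = 38.26 / 44.01 = 0.8693; mass C = 0.8693 × 12.01 = 10.44 g
mol H = 2 × (13.05 / 18.02) = 1.448; mass H = 1.448 × 1.008 = 1.460 g
Ratios (÷ 0.8693): C 1.000, H 1.666
Scaling by 3: C 3.00, H 5.00 → C3H5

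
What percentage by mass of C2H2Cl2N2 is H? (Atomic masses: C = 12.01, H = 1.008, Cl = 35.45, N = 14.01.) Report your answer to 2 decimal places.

Molar mass = 2(12.01) + 2(1.008) + 2(35.45) + 2(14.01) = 124.956 g/mol
Mass of H per mole = 2 × 1.008 = 2.016 g
% H = 2.016 / 124.956 × 100 = 1.61%

1.61%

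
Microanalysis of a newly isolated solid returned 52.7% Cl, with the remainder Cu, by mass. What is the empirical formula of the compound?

Assume 100 g: 52.7 g Cl, 47.3 g Cu.
Moles — Cl: 52.7 / 35.45 = 1.487 mol; Cu: 47.3 / 63.55 = 0.7443 mol
Ratios (÷ 0.7443): Cl 1.997, Cu 1.000
→ Cl2Cu

Cl2Cu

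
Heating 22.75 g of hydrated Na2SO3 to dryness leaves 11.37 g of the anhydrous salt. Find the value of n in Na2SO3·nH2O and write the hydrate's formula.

Na2SO3·7H2O

Mass of water lost = 22.75 − 11.37 = 11.38 g → 11.38 / 18.02 = 0.6315 mol H2O
Molar mass of Na2SO3 = 126.05 g/mol → mol Na2SO3 = 11.37 / 126.05 = 0.0902
n = 0.6315 / 0.0902 = 7.00 ≈ 7 → Na2SO3·7H2O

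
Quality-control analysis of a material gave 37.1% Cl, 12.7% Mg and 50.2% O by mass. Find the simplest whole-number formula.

Cl2MgO6

Assume 100 g: 37.1 g Cl, 12.7 g Mg, 50.2 g O.
Moles — Cl: 37.1 / 35.45 = 1.047 mol; Mg: 12.7 / 24.31 = 0.5224 mol; O: 50.2 / 16.00 = 3.138 mol
Smallest is Mg at 0.5224 mol; normalising gives Cl 2.003, Mg 1.000, O 6.006
Ratio ≈ 2:1:6, so the empirical formula is Cl2MgO6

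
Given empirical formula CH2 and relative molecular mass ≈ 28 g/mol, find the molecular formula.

C2H4

Empirical-formula mass = 14.03 g/mol
n = 28 / 14.03 = 2.00 ≈ 2
Molecular formula = (CH2)2 = C2H4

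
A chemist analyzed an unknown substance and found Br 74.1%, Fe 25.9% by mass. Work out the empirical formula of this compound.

Assume 100 g: 74.1 g Br, 25.9 g Fe.
Moles — Br: 74.1 / 79.90 = 0.9274 mol; Fe: 25.9 / 55.85 = 0.4637 mol
Ratios (÷ 0.4637): Br 2.000, Fe 1.000
≈ 2:1 → Br2Fe

Br2Fe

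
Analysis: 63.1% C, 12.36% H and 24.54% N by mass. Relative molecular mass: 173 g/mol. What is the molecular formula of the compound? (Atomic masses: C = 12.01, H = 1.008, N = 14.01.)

Assume 100 g: 63.1 g C, 12.36 g H, 24.54 g N.
Moles — C: 63.1 / 12.01 = 5.254 mol; H: 12.36 / 1.008 = 12.26 mol; N: 24.54 / 14.01 = 1.752 mol
Ratios (÷ 1.752): C 3.000, H 7.000, N 1.000
≈ 3:7:1 → C3H7N
Empirical-formula mass = 57.10 g/mol
n = 173 / 57.10 = 3.03 ≈ 3
Molecular formula = (C3H7N)×3 = C9H21N3

C9H21N3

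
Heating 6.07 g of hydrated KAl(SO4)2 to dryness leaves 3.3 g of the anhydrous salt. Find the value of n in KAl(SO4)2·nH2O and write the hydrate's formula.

Mass of water lost = 6.07 − 3.3 = 2.77 g → 2.77 / 18.02 = 0.1537 mol H2O
Molar mass of KAl(SO4)2 = 258.22 g/mol → mol KAl(SO4)2 = 3.3 / 258.22 = 0.01278
n = 0.1537 / 0.01278 = 12.03 ≈ 12 → KAl(SO4)2·12H2O

KAl(SO4)2·12H2O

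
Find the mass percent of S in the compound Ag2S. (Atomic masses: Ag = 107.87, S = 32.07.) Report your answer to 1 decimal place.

12.9%

Molar mass = 2(107.87) + 1(32.07) = 247.810 g/mol
Mass of S per mole = 1 × 32.07 = 32.070 g
% S = 32.070 / 247.810 × 100 = 12.9%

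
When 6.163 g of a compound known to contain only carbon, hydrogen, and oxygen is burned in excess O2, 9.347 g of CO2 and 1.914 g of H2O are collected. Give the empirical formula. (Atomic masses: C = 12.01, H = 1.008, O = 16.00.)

mol C = 9.347 / 44.01 = 0.2124; mass C = 0.2124 × 12.01 = 2.551 g
mol H = 2 × (1.914 / 18.02) = 0.2124; mass H = 0.2124 × 1.008 = 0.2141 g
mass O = 6.163 − (2.765) = 3.398 g → mol O = 0.2124
Ratios (÷ 0.2124): C 1.000, H 1.000, O 1.000
→ CHO

CHO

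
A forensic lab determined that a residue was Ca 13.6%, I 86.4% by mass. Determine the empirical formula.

CaI2

Assume 100 g: 13.6 g Ca, 86.4 g I.
n(Ca) = 13.6/40.08 = 0.3393, n(I) = 86.4/126.90 = 0.6809
Divide by the smallest (0.3393 mol Ca): Ca 1.000, I 2.007
≈ 1:2 → CaI2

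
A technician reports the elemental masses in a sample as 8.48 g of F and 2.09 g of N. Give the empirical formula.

F3N

n(F) = 8.48/19.00 = 0.4463, n(N) = 2.09/14.01 = 0.1492
Smallest is N at 0.1492 mol; normalising gives F 2.992, N 1.000
Ratio ≈ 3:1, so the empirical formula is F3N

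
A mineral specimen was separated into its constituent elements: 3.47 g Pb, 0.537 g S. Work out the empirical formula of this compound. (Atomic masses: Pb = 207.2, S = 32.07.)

Moles — Pb: 3.47 / 207.2 = 0.01675 mol; S: 0.537 / 32.07 = 0.01674 mol
Ratios (÷ 0.01674): Pb 1.000, S 1.000
→ PbS

PbS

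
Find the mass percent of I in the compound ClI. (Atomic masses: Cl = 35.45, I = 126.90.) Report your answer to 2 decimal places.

78.16%

Molar mass = 1(35.45) + 1(126.90) = 162.350 g/mol
Mass of I per mole = 1 × 126.90 = 126.900 g
% I = 126.900 / 162.350 × 100 = 78.16%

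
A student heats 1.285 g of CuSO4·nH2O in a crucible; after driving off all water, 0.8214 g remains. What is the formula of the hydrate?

CuSO4·5H2O

Mass of water lost = 1.285 − 0.8214 = 0.4636 g → 0.4636 / 18.02 = 0.02573 mol H2O
Molar mass of CuSO4 = 159.62 g/mol → mol CuSO4 = 0.8214 / 159.62 = 0.005146
n = 0.02573 / 0.005146 = 5.00 ≈ 5 → CuSO4·5H2O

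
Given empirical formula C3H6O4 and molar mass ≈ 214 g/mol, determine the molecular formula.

C6H12O8

Empirical-formula mass = 106.08 g/mol
n = 214 / 106.08 = 2.02 ≈ 2
Molecular formula = (C3H6O4)2 = C6H12O8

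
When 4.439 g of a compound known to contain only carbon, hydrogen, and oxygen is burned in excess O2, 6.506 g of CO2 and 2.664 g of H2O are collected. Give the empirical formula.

mol C = 6.506 / 44.01 = 0.1478; mass C = 0.1478 × 12.01 = 1.775 g
mol H = 2 × (2.664 / 18.02) = 0.2957; mass H = 0.2957 × 1.008 = 0.2980 g
mass O = 4.439 − (2.073) = 2.366 g → mol O = 0.1478
Smallest is C at 0.1478 mol; normalising gives C 1.000, H 2.000, O 1.000
≈ 1:2:1 → CH2O

CH2O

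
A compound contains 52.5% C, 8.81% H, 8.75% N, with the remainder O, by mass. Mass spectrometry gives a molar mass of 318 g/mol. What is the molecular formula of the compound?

Assume 100 g: 52.5 g C, 8.81 g H, 8.75 g N, 29.94 g O.
C: 52.5 g ÷ 12.01 g/mol = 4.371 mol
H: 8.81 g ÷ 1.008 g/mol = 8.74 mol
N: 8.75 g ÷ 14.01 g/mol = 0.6246 mol
O: 29.94 g ÷ 16.00 g/mol = 1.871 mol
Smallest is N at 0.6246 mol; normalising gives C 6.999, H 13.994, N 1.000, O 2.996
Ratio ≈ 7:14:1:3, so the empirical formula is C7H14NO3
Empirical-formula mass = 160.19 g/mol
n = 318 / 160.19 = 1.99 ≈ 2
Molecular formula = (C7H14NO3)×2 = C14H28N2O6

C14H28N2O6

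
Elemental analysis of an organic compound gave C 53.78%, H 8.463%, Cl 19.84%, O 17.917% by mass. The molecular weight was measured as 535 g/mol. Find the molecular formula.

Assume 100 g: 53.78 g C, 8.463 g H, 19.84 g Cl, 17.917 g O.
Moles — C: 53.78 / 12.01 = 4.478 mol; H: 8.463 / 1.008 = 8.396 mol; Cl: 19.84 / 35.45 = 0.5597 mol; O: 17.917 / 16.00 = 1.12 mol
Smallest is Cl at 0.5597 mol; normalising gives C 8.001, H 15.002, Cl 1.000, O 2.001
Ratio ≈ 8:15:1:2, so the empirical formula is C8H15ClO2
Empirical-formula mass = 178.65 g/mol
n = 535 / 178.65 = 2.99 ≈ 3
Molecular formula = (C8H15ClO2)×3 = C24H45Cl3O6

C24H45Cl3O6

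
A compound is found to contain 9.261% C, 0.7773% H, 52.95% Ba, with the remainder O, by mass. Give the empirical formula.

Assume 100 g: 9.261 g C, 0.7773 g H, 52.95 g Ba, 37.012 g O.
n(C) = 9.261/12.01 = 0.7711, n(H) = 0.7773/1.008 = 0.7711, n(Ba) = 52.95/137.33 = 0.3856, n(O) = 37.012/16.00 = 2.313
Smallest is Ba at 0.3856 mol; normalising gives C 2.000, H 2.000, Ba 1.000, O 6.000
Ratio ≈ 2:2:1:6, so the empirical formula is C2H2BaO6

C2H2BaO6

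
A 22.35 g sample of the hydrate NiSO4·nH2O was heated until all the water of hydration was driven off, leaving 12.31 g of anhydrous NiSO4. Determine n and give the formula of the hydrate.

NiSO4·7H2O

Mass of water lost = 22.35 − 12.31 = 10.04 g → 10.04 / 18.02 = 0.5572 mol H2O
Molar mass of NiSO4 = 154.76 g/mol → mol NiSO4 = 12.31 / 154.76 = 0.07954
n = 0.5572 / 0.07954 = 7.00 ≈ 7 → NiSO4·7H2O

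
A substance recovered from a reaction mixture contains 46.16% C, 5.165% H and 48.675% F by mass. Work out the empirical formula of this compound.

Assume 100 g: 46.16 g C, 5.165 g H, 48.675 g F.
C: 46.16 g ÷ 12.01 g/mol = 3.843 mol
H: 5.165 g ÷ 1.008 g/mol = 5.124 mol
F: 48.675 g ÷ 19.00 g/mol = 2.562 mol
Divide by the smallest (2.562 mol F): C 1.500, H 2.000, F 1.000
Multiply by 2: C 3.00, H 4.00, F 2.00 → C3H4F2

C3H4F2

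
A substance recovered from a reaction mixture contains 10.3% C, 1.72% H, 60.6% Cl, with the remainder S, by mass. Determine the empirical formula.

CH2Cl2S

Assume 100 g: 10.3 g C, 1.72 g H, 60.6 g Cl, 27.38 g S.
n(C) = 10.3/12.01 = 0.8576, n(H) = 1.72/1.008 = 1.706, n(Cl) = 60.6/35.45 = 1.709, n(S) = 27.38/32.07 = 0.8538
Ratios (÷ 0.8538): C 1.005, H 1.999, Cl 2.002, S 1.000
Ratio ≈ 1:2:2:1, so the empirical formula is CH2Cl2S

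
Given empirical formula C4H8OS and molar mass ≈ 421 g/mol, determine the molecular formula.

Empirical-formula mass = 104.17 g/mol
n = 421 / 104.17 = 4.04 ≈ 4
Molecular formula = (C4H8OS)4 = C16H32O4S4

C16H32O4S4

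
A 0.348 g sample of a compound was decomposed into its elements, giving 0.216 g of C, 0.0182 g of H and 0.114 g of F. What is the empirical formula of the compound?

Moles — C: 0.216 / 12.01 = 0.01799 mol; H: 0.0182 / 1.008 = 0.01806 mol; F: 0.114 / 19.00 = 0.006 mol
Divide by the smallest (0.006 mol F): C 2.998, H 3.009, F 1.000
≈ 3:3:1 → C3H3F

C3H3F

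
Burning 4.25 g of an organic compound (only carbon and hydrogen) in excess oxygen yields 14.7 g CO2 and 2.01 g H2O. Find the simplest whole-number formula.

mol C = 14.7 / 44.01 = 0.3340; mass C = 0.3340 × 12.01 = 4.012 g
mol H = 2 × (2.01 / 18.02) = 0.2231; mass H = 0.2231 × 1.008 = 0.2249 g
Smallest is H at 0.2231 mol; normalising gives C 1.497, H 1.000
×2: C 2.99, H 2.00 → C3H2

C3H2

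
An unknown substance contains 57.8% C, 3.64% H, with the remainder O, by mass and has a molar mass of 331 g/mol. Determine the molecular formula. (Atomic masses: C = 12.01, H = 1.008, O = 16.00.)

Assume 100 g: 57.8 g C, 3.64 g H, 38.56 g O.
n(C) = 57.8/12.01 = 4.813, n(H) = 3.64/1.008 = 3.611, n(O) = 38.56/16.00 = 2.41
Smallest is O at 2.41 mol; normalising gives C 1.997, H 1.498, O 1.000
Multiply by 2: C 3.99, H 3.00, O 2.00 → C4H3O2
Empirical-formula mass = 83.06 g/mol
n = 331 / 83.06 = 3.98 ≈ 4
Molecular formula = (C4H3O2)×4 = C16H12O8

C16H12O8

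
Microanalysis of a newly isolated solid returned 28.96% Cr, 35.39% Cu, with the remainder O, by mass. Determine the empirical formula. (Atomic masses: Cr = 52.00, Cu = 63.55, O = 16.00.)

CrCuO4

Assume 100 g: 28.96 g Cr, 35.39 g Cu, 35.65 g O.
Moles — Cr: 28.96 / 52.00 = 0.5569 mol; Cu: 35.39 / 63.55 = 0.5569 mol; O: 35.65 / 16.00 = 2.228 mol
Divide by the smallest (0.5569 mol Cu): Cr 1.000, Cu 1.000, O 4.001
≈ 1:1:4 → CrCuO4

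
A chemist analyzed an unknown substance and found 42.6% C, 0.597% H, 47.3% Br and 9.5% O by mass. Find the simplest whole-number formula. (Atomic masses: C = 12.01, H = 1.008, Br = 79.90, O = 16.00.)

C6HBrO

Assume 100 g: 42.6 g C, 0.597 g H, 47.3 g Br, 9.5 g O.
n(C) = 42.6/12.01 = 3.547, n(H) = 0.597/1.008 = 0.5923, n(Br) = 47.3/79.90 = 0.592, n(O) = 9.5/16.00 = 0.5938
Divide by the smallest (0.592 mol Br): C 5.992, H 1.000, Br 1.000, O 1.003
≈ 6:1:1:1 → C6HBrO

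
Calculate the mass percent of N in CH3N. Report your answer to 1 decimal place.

Molar mass = 1(12.01) + 3(1.008) + 1(14.01) = 29.044 g/mol
Mass of N per mole = 1 × 14.01 = 14.010 g
% N = 14.010 / 29.044 × 100 = 48.2%

48.2%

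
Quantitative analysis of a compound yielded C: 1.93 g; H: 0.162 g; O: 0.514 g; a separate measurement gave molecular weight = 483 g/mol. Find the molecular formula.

C30H30O6

C: 1.93 g ÷ 12.01 g/mol = 0.1607 mol
H: 0.162 g ÷ 1.008 g/mol = 0.1607 mol
O: 0.514 g ÷ 16.00 g/mol = 0.03213 mol
Ratios (÷ 0.03213): C 5.002, H 5.003, O 1.000
≈ 5:5:1 → C5H5O
Empirical-formula mass = 81.09 g/mol
n = 483 / 81.09 = 5.96 ≈ 6
Molecular formula = (C5H5O)×6 = C30H30O6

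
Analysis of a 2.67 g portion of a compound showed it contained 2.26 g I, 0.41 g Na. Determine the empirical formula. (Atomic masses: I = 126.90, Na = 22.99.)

I: 2.26 g ÷ 126.90 g/mol = 0.01781 mol
Na: 0.41 g ÷ 22.99 g/mol = 0.01783 mol
Divide by the smallest (0.01781 mol I): I 1.000, Na 1.001
→ INa

INa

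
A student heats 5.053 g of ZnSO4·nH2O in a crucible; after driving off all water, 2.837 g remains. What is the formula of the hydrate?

ZnSO4·7H2O

Mass of water lost = 5.053 − 2.837 = 2.216 g → 2.216 / 18.02 = 0.123 mol H2O
Molar mass of ZnSO4 = 161.45 g/mol → mol ZnSO4 = 2.837 / 161.45 = 0.01757
n = 0.123 / 0.01757 = 7.00 ≈ 7 → ZnSO4·7H2O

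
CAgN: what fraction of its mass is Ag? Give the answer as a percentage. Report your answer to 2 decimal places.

Molar mass = 1(12.01) + 1(107.87) + 1(14.01) = 133.890 g/mol
Mass of Ag per mole = 1 × 107.87 = 107.870 g
% Ag = 107.870 / 133.890 × 100 = 80.57%

80.57%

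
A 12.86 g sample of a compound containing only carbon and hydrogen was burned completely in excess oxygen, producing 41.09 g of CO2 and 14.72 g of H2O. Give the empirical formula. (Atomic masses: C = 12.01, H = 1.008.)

mol C = 41.09 / 44.01 = 0.9337; mass C = 0.9337 × 12.01 = 11.21 g
mol H = 2 × (14.72 / 18.02) = 1.634; mass H = 1.634 × 1.008 = 1.647 g
Divide by the smallest (0.9337 mol C): C 1.000, H 1.750
Multiply by 4: C 4.00, H 7.00 → C4H7

C4H7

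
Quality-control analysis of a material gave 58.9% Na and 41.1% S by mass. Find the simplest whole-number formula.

Assume 100 g: 58.9 g Na, 41.1 g S.
n(Na) = 58.9/22.99 = 2.562, n(S) = 41.1/32.07 = 1.282
Smallest is S at 1.282 mol; normalising gives Na 1.999, S 1.000
≈ 2:1 → Na2S

Na2S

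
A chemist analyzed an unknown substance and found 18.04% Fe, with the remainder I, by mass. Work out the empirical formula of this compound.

Assume 100 g: 18.04 g Fe, 81.96 g I.
Moles — Fe: 18.04 / 55.85 = 0.323 mol; I: 81.96 / 126.90 = 0.6459 mol
Ratios (÷ 0.323): Fe 1.000, I 2.000
Ratio ≈ 1:2, so the empirical formula is FeI2

FeI2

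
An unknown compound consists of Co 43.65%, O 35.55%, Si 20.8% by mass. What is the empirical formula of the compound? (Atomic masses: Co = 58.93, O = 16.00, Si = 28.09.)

Assume 100 g: 43.65 g Co, 35.55 g O, 20.8 g Si.
n(Co) = 43.65/58.93 = 0.7407, n(O) = 35.55/16.00 = 2.222, n(Si) = 20.8/28.09 = 0.7405
Smallest is Si at 0.7405 mol; normalising gives Co 1.000, O 3.001, Si 1.000
Ratio ≈ 1:3:1, so the empirical formula is CoO3Si

CoO3Si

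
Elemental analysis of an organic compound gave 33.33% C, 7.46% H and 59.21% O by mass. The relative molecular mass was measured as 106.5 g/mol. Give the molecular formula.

C3H8O4

Assume 100 g: 33.33 g C, 7.46 g H, 59.21 g O.
n(C) = 33.33/12.01 = 2.775, n(H) = 7.46/1.008 = 7.401, n(O) = 59.21/16.00 = 3.701
Ratios (÷ 2.775): C 1.000, H 2.667, O 1.333
Multiply by 3: C 3.00, H 8.00, O 4.00 → C3H8O4
Empirical-formula mass = 108.09 g/mol
n = 106.5 / 108.09 = 0.99 ≈ 1
Molecular formula = empirical formula = C3H8O4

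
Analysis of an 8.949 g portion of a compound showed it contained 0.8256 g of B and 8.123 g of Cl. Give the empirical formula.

n(B) = 0.8256/10.81 = 0.07637, n(Cl) = 8.123/35.45 = 0.2291
Smallest is B at 0.07637 mol; normalising gives B 1.000, Cl 3.000
≈ 1:3 → BCl3

BCl3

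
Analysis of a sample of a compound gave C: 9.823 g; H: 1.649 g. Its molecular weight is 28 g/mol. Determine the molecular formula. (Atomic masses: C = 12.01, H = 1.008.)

C2H4

Moles — C: 9.823 / 12.01 = 0.8179 mol; H: 1.649 / 1.008 = 1.636 mol
Ratios (÷ 0.8179): C 1.000, H 2.000
≈ 1:2 → CH2
Empirical-formula mass = 14.03 g/mol
n = 28 / 14.03 = 2.00 ≈ 2
Molecular formula = (CH2)×2 = C2H4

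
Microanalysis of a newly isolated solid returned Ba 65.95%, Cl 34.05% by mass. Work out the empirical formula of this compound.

Assume 100 g: 65.95 g Ba, 34.05 g Cl.
Moles — Ba: 65.95 / 137.33 = 0.4802 mol; Cl: 34.05 / 35.45 = 0.9605 mol
Smallest is Ba at 0.4802 mol; normalising gives Ba 1.000, Cl 2.000
→ BaCl2

BaCl2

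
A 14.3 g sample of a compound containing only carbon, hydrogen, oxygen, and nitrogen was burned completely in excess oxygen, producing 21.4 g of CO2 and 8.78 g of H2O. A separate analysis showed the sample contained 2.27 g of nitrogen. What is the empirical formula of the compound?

mol C = 21.4 / 44.01 = 0.4863; mass C = 0.4863 × 12.01 = 5.840 g
mol H = 2 × (8.78 / 18.02) = 0.9745; mass H = 0.9745 × 1.008 = 0.9823 g
mol N = 2.27 / 14.01 = 0.1620
mass O = 14.3 − (9.092) = 5.208 g → mol O = 0.3255
Smallest is N at 0.162 mol; normalising gives C 3.001, H 6.014, N 1.000, O 2.009
→ C3H6NO2

C3H6NO2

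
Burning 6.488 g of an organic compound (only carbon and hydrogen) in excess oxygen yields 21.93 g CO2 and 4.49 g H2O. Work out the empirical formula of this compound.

mol C = 21.93 / 44.01 = 0.4983; mass C = 0.4983 × 12.01 = 5.985 g
mol H = 2 × (4.49 / 18.02) = 0.4983; mass H = 0.4983 × 1.008 = 0.5023 g
Divide by the smallest (0.4983 mol C): C 1.000, H 1.000
Ratio ≈ 1:1, so the empirical formula is CH

CH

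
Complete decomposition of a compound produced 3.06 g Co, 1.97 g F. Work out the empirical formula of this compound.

CoF2

n(Co) = 3.06/58.93 = 0.05193, n(F) = 1.97/19.00 = 0.1037
Divide by the smallest (0.05193 mol Co): Co 1.000, F 1.997
≈ 1:2 → CoF2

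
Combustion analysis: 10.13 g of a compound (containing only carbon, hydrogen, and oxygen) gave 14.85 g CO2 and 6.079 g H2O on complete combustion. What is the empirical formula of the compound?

mol C = 14.85 / 44.01 = 0.3374; mass C = 0.3374 × 12.01 = 4.052 g
mol H = 2 × (6.079 / 18.02) = 0.6747; mass H = 0.6747 × 1.008 = 0.6801 g
mass O = 10.13 − (4.733) = 5.397 g → mol O = 0.3373
Smallest is O at 0.3373 mol; normalising gives C 1.000, H 2.000, O 1.000
≈ 1:2:1 → CH2O

CH2O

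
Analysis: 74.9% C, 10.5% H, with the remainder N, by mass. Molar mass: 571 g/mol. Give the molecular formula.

C36H60N6

Assume 100 g: 74.9 g C, 10.5 g H, 14.6 g N.
C: 74.9 g ÷ 12.01 g/mol = 6.236 mol
H: 10.5 g ÷ 1.008 g/mol = 10.42 mol
N: 14.6 g ÷ 14.01 g/mol = 1.042 mol
Ratios (÷ 1.042): C 5.984, H 9.996, N 1.000
→ C6H10N
Empirical-formula mass = 96.15 g/mol
n = 571 / 96.15 = 5.94 ≈ 6
Molecular formula = (C6H10N)×6 = C36H60N6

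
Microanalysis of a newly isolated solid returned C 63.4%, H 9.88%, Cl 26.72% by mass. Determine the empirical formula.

Assume 100 g: 63.4 g C, 9.88 g H, 26.72 g Cl.
C: 63.4 g ÷ 12.01 g/mol = 5.279 mol
H: 9.88 g ÷ 1.008 g/mol = 9.802 mol
Cl: 26.72 g ÷ 35.45 g/mol = 0.7537 mol
Smallest is Cl at 0.7537 mol; normalising gives C 7.004, H 13.004, Cl 1.000
≈ 7:13:1 → C7H13Cl

C7H13Cl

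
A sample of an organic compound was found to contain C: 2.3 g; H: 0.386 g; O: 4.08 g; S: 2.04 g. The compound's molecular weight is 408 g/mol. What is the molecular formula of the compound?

C9H18O12S3

Moles — C: 2.3 / 12.01 = 0.1915 mol; H: 0.386 / 1.008 = 0.3829 mol; O: 4.08 / 16.00 = 0.255 mol; S: 2.04 / 32.07 = 0.06361 mol
Ratios (÷ 0.06361): C 3.011, H 6.020, O 4.009, S 1.000
→ C3H6O4S
Empirical-formula mass = 138.15 g/mol
n = 408 / 138.15 = 2.95 ≈ 3
Molecular formula = (C3H6O4S)×3 = C9H18O12S3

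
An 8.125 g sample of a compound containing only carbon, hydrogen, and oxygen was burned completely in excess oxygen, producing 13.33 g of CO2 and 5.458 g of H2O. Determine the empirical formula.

C5H10O4

mol C = 13.33 / 44.01 = 0.3029; mass C = 0.3029 × 12.01 = 3.638 g
mol H = 2 × (5.458 / 18.02) = 0.6058; mass H = 0.6058 × 1.008 = 0.6106 g
mass O = 8.125 − (4.248) = 3.877 g → mol O = 0.2423
Divide by the smallest (0.2423 mol O): C 1.250, H 2.500, O 1.000
Multiply by 4: C 5.00, H 10.00, O 4.00 → C5H10O4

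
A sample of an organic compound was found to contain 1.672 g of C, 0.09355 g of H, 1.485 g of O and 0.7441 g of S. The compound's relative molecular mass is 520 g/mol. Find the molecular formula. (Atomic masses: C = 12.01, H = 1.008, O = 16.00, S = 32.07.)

C18H12O12S3

n(C) = 1.672/12.01 = 0.1392, n(H) = 0.09355/1.008 = 0.09281, n(O) = 1.485/16.00 = 0.09281, n(S) = 0.7441/32.07 = 0.0232
Ratios (÷ 0.0232): C 6.000, H 4.000, O 4.000, S 1.000
→ C6H4O4S
Empirical-formula mass = 172.16 g/mol
n = 520 / 172.16 = 3.02 ≈ 3
Molecular formula = (C6H4O4S)×3 = C18H12O12S3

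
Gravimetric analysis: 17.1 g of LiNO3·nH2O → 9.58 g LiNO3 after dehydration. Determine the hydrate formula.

LiNO3·3H2O

Mass of water lost = 17.1 − 9.58 = 7.52 g → 7.52 / 18.02 = 0.4173 mol H2O
Molar mass of LiNO3 = 68.95 g/mol → mol LiNO3 = 9.58 / 68.95 = 0.1389
n = 0.4173 / 0.1389 = 3.00 ≈ 3 → LiNO3·3H2O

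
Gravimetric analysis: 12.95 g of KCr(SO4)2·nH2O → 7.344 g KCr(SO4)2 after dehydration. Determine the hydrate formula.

Mass of water lost = 12.95 − 7.344 = 5.606 g → 5.606 / 18.02 = 0.3111 mol H2O
Molar mass of KCr(SO4)2 = 283.24 g/mol → mol KCr(SO4)2 = 7.344 / 283.24 = 0.02593
n = 0.3111 / 0.02593 = 12.00 ≈ 12 → KCr(SO4)2·12H2O

KCr(SO4)2·12H2O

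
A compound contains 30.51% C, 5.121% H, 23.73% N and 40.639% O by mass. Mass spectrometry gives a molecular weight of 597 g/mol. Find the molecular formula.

Assume 100 g: 30.51 g C, 5.121 g H, 23.73 g N, 40.639 g O.
n(C) = 30.51/12.01 = 2.54, n(H) = 5.121/1.008 = 5.08, n(N) = 23.73/14.01 = 1.694, n(O) = 40.639/16.00 = 2.54
Ratios (÷ 1.694): C 1.500, H 2.999, N 1.000, O 1.500
Multiply by 2: C 3.00, H 6.00, N 2.00, O 3.00 → C3H6N2O3
Empirical-formula mass = 118.10 g/mol
n = 597 / 118.10 = 5.06 ≈ 5
Molecular formula = (C3H6N2O3)×5 = C15H30N10O15

C15H30N10O15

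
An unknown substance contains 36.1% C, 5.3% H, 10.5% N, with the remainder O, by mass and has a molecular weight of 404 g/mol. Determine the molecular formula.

Assume 100 g: 36.1 g C, 5.3 g H, 10.5 g N, 48.1 g O.
n(C) = 36.1/12.01 = 3.006, n(H) = 5.3/1.008 = 5.258, n(N) = 10.5/14.01 = 0.7495, n(O) = 48.1/16.00 = 3.006
Ratios (÷ 0.7495): C 4.011, H 7.016, N 1.000, O 4.011
→ C4H7NO4
Empirical-formula mass = 133.11 g/mol
n = 404 / 133.11 = 3.04 ≈ 3
Molecular formula = (C4H7NO4)×3 = C12H21N3O12

C12H21N3O12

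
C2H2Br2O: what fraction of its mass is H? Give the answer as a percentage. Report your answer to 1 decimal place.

1.0%

Molar mass = 2(12.01) + 2(1.008) + 2(79.90) + 1(16.00) = 201.836 g/mol
Mass of H per mole = 2 × 1.008 = 2.016 g
% H = 2.016 / 201.836 × 100 = 1.0%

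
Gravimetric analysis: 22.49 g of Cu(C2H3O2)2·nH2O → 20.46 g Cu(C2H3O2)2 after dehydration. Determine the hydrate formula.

Cu(C2H3O2)2·H2O

Mass of water lost = 22.49 − 20.46 = 2.03 g → 2.03 / 18.02 = 0.1127 mol H2O
Molar mass of Cu(C2H3O2)2 = 181.64 g/mol → mol Cu(C2H3O2)2 = 20.46 / 181.64 = 0.1126
n = 0.1127 / 0.1126 = 1.00 ≈ 1 → Cu(C2H3O2)2·H2O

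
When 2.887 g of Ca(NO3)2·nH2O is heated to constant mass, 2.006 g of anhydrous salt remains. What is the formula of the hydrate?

Ca(NO3)2·4H2O

Mass of water lost = 2.887 − 2.006 = 0.881 g → 0.881 / 18.02 = 0.04889 mol H2O
Molar mass of Ca(NO3)2 = 164.10 g/mol → mol Ca(NO3)2 = 2.006 / 164.10 = 0.01222
n = 0.04889 / 0.01222 = 4.00 ≈ 4 → Ca(NO3)2·4H2O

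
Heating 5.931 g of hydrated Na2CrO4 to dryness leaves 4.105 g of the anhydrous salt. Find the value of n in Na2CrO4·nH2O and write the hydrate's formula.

Na2CrO4·4H2O

Mass of water lost = 5.931 − 4.105 = 1.826 g → 1.826 / 18.02 = 0.1013 mol H2O
Molar mass of Na2CrO4 = 161.98 g/mol → mol Na2CrO4 = 4.105 / 161.98 = 0.02534
n = 0.1013 / 0.02534 = 4.00 ≈ 4 → Na2CrO4·4H2O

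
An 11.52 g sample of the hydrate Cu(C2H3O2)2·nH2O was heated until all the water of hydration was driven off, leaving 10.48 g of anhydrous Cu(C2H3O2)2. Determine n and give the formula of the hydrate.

Mass of water lost = 11.52 − 10.48 = 1.04 g → 1.04 / 18.02 = 0.05771 mol H2O
Molar mass of Cu(C2H3O2)2 = 181.64 g/mol → mol Cu(C2H3O2)2 = 10.48 / 181.64 = 0.0577
n = 0.05771 / 0.0577 = 1.00 ≈ 1 → Cu(C2H3O2)2·H2O

Cu(C2H3O2)2·H2O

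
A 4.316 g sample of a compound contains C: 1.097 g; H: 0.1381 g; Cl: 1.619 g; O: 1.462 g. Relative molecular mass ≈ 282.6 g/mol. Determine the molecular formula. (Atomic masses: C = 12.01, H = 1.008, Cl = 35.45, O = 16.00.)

C6H9Cl3O6

C: 1.097 g ÷ 12.01 g/mol = 0.09134 mol
H: 0.1381 g ÷ 1.008 g/mol = 0.137 mol
Cl: 1.619 g ÷ 35.45 g/mol = 0.04567 mol
O: 1.462 g ÷ 16.00 g/mol = 0.09137 mol
Divide by the smallest (0.04567 mol Cl): C 2.000, H 3.000, Cl 1.000, O 2.001
→ C2H3ClO2
Empirical-formula mass = 94.49 g/mol
n = 282.6 / 94.49 = 2.99 ≈ 3
Molecular formula = (C2H3ClO2)×3 = C6H9Cl3O6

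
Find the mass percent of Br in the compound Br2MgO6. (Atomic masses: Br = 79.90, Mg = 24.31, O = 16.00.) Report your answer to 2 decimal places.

Molar mass = 2(79.90) + 1(24.31) + 6(16.00) = 280.110 g/mol
Mass of Br per mole = 2 × 79.90 = 159.800 g
% Br = 159.800 / 280.110 × 100 = 57.05%

57.05%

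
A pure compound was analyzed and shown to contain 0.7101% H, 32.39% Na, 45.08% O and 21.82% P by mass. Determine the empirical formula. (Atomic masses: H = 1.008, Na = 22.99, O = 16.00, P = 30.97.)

HNa2O4P

Assume 100 g: 0.7101 g H, 32.39 g Na, 45.08 g O, 21.82 g P.
Moles — H: 0.7101 / 1.008 = 0.7045 mol; Na: 32.39 / 22.99 = 1.409 mol; O: 45.08 / 16.00 = 2.817 mol; P: 21.82 / 30.97 = 0.7046 mol
Smallest is H at 0.7045 mol; normalising gives H 1.000, Na 2.000, O 3.999, P 1.000
≈ 1:2:4:1 → HNa2O4P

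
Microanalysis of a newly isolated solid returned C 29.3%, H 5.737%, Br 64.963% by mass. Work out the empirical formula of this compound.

C3H7Br

Assume 100 g: 29.3 g C, 5.737 g H, 64.963 g Br.
Moles — C: 29.3 / 12.01 = 2.44 mol; H: 5.737 / 1.008 = 5.691 mol; Br: 64.963 / 79.90 = 0.8131 mol
Smallest is Br at 0.8131 mol; normalising gives C 3.001, H 7.000, Br 1.000
Ratio ≈ 3:7:1, so the empirical formula is C3H7Br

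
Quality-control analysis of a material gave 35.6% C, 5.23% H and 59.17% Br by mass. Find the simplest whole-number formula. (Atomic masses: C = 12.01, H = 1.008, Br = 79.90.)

C4H7Br

Assume 100 g: 35.6 g C, 5.23 g H, 59.17 g Br.
C: 35.6 g ÷ 12.01 g/mol = 2.964 mol
H: 5.23 g ÷ 1.008 g/mol = 5.188 mol
Br: 59.17 g ÷ 79.90 g/mol = 0.7406 mol
Divide by the smallest (0.7406 mol Br): C 4.003, H 7.006, Br 1.000
Ratio ≈ 4:7:1, so the empirical formula is C4H7Br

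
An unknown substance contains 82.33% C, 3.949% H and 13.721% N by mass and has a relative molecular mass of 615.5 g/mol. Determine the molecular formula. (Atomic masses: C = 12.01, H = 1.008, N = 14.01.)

Assume 100 g: 82.33 g C, 3.949 g H, 13.721 g N.
n(C) = 82.33/12.01 = 6.855, n(H) = 3.949/1.008 = 3.918, n(N) = 13.721/14.01 = 0.9794
Ratios (÷ 0.9794): C 7.000, H 4.000, N 1.000
Ratio ≈ 7:4:1, so the empirical formula is C7H4N
Empirical-formula mass = 102.11 g/mol
n = 615.5 / 102.11 = 6.03 ≈ 6
Molecular formula = (C7H4N)×6 = C42H24N6

C42H24N6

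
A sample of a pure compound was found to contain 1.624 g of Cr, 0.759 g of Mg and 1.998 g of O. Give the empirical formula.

CrMgO4

Cr: 1.624 g ÷ 52.00 g/mol = 0.03123 mol
Mg: 0.759 g ÷ 24.31 g/mol = 0.03122 mol
O: 1.998 g ÷ 16.00 g/mol = 0.1249 mol
Divide by the smallest (0.03122 mol Mg): Cr 1.000, Mg 1.000, O 4.000
→ CrMgO4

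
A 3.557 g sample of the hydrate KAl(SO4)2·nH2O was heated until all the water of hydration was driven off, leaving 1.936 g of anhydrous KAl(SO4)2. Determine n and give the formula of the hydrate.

KAl(SO4)2·12H2O

Mass of water lost = 3.557 − 1.936 = 1.621 g → 1.621 / 18.02 = 0.08996 mol H2O
Molar mass of KAl(SO4)2 = 258.22 g/mol → mol KAl(SO4)2 = 1.936 / 258.22 = 0.007497
n = 0.08996 / 0.007497 = 12.00 ≈ 12 → KAl(SO4)2·12H2O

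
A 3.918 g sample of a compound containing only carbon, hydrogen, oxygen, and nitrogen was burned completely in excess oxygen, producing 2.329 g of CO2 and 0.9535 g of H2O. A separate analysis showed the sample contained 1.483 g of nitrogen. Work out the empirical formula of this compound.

mol C = 2.329 / 44.01 = 0.05292; mass C = 0.05292 × 12.01 = 0.6356 g
mol H = 2 × (0.9535 / 18.02) = 0.1058; mass H = 0.1058 × 1.008 = 0.1067 g
mol N = 1.483 / 14.01 = 0.1059
mass O = 3.918 − (2.225) = 1.693 g → mol O = 0.1058
Divide by the smallest (0.05292 mol C): C 1.000, H 2.000, N 2.000, O 1.999
→ CH2N2O2

CH2N2O2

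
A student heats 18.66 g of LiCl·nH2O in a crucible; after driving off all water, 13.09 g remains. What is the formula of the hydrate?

LiCl·H2O

Mass of water lost = 18.66 − 13.09 = 5.57 g → 5.57 / 18.02 = 0.3091 mol H2O
Molar mass of LiCl = 42.39 g/mol → mol LiCl = 13.09 / 42.39 = 0.3088
n = 0.3091 / 0.3088 = 1.00 ≈ 1 → LiCl·H2O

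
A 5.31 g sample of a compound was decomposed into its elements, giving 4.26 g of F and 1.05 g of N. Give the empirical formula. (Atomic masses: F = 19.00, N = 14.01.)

Moles — F: 4.26 / 19.00 = 0.2242 mol; N: 1.05 / 14.01 = 0.07495 mol
Ratios (÷ 0.07495): F 2.992, N 1.000
Ratio ≈ 3:1, so the empirical formula is F3N

F3N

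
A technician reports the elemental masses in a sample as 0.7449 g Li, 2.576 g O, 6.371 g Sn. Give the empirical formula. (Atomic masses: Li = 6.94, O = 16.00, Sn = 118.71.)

Li2O3Sn

Li: 0.7449 g ÷ 6.94 g/mol = 0.1073 mol
O: 2.576 g ÷ 16.00 g/mol = 0.161 mol
Sn: 6.371 g ÷ 118.71 g/mol = 0.05367 mol
Smallest is Sn at 0.05367 mol; normalising gives Li 2.000, O 3.000, Sn 1.000
Ratio ≈ 2:3:1, so the empirical formula is Li2O3Sn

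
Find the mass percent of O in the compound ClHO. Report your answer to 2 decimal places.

Molar mass = 1(35.45) + 1(1.008) + 1(16.00) = 52.458 g/mol
Mass of O per mole = 1 × 16.00 = 16.000 g
% O = 16.000 / 52.458 × 100 = 30.50%

30.50%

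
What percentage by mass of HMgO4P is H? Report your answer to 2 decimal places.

0.84%

Molar mass = 1(1.008) + 1(24.31) + 4(16.00) + 1(30.97) = 120.288 g/mol
Mass of H per mole = 1 × 1.008 = 1.008 g
% H = 1.008 / 120.288 × 100 = 0.84%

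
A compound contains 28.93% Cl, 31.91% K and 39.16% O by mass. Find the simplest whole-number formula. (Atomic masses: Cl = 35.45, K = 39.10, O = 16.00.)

Assume 100 g: 28.93 g Cl, 31.91 g K, 39.16 g O.
n(Cl) = 28.93/35.45 = 0.8161, n(K) = 31.91/39.10 = 0.8161, n(O) = 39.16/16.00 = 2.447
Smallest is Cl at 0.8161 mol; normalising gives Cl 1.000, K 1.000, O 2.999
Ratio ≈ 1:1:3, so the empirical formula is ClKO3

ClKO3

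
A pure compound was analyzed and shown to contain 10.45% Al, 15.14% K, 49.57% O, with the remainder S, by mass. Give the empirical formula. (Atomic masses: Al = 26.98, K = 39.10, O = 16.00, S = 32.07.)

Assume 100 g: 10.45 g Al, 15.14 g K, 49.57 g O, 24.84 g S.
Al: 10.45 g ÷ 26.98 g/mol = 0.3873 mol
K: 15.14 g ÷ 39.10 g/mol = 0.3872 mol
O: 49.57 g ÷ 16.00 g/mol = 3.098 mol
S: 24.84 g ÷ 32.07 g/mol = 0.7746 mol
Ratios (÷ 0.3872): Al 1.000, K 1.000, O 8.001, S 2.000
Ratio ≈ 1:1:8:2, so the empirical formula is AlKO8S2

AlKO8S2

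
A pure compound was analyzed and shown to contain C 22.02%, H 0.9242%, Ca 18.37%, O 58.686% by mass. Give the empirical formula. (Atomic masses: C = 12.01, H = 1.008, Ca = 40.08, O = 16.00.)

C4H2CaO8

Assume 100 g: 22.02 g C, 0.9242 g H, 18.37 g Ca, 58.686 g O.
n(C) = 22.02/12.01 = 1.833, n(H) = 0.9242/1.008 = 0.9169, n(Ca) = 18.37/40.08 = 0.4583, n(O) = 58.686/16.00 = 3.668
Ratios (÷ 0.4583): C 4.000, H 2.000, Ca 1.000, O 8.003
→ C4H2CaO8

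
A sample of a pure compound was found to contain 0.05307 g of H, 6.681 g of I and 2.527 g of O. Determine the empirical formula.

H: 0.05307 g ÷ 1.008 g/mol = 0.05265 mol
I: 6.681 g ÷ 126.90 g/mol = 0.05265 mol
O: 2.527 g ÷ 16.00 g/mol = 0.1579 mol
Divide by the smallest (0.05265 mol I): H 1.000, I 1.000, O 3.000
→ HIO3

HIO3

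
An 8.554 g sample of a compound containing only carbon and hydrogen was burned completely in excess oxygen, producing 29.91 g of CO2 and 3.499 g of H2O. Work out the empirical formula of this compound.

C7H4

mol C = 29.91 / 44.01 = 0.6796; mass C = 0.6796 × 12.01 = 8.162 g
mol H = 2 × (3.499 / 18.02) = 0.3883; mass H = 0.3883 × 1.008 = 0.3915 g
Smallest is H at 0.3883 mol; normalising gives C 1.750, H 1.000
×4: C 7.00, H 4.00 → C7H4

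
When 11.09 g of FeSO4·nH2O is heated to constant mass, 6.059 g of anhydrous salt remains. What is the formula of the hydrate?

Mass of water lost = 11.09 − 6.059 = 5.031 g → 5.031 / 18.02 = 0.2792 mol H2O
Molar mass of FeSO4 = 151.92 g/mol → mol FeSO4 = 6.059 / 151.92 = 0.03988
n = 0.2792 / 0.03988 = 7.00 ≈ 7 → FeSO4·7H2O

FeSO4·7H2O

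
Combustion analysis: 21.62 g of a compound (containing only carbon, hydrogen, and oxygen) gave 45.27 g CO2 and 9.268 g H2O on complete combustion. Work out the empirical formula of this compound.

C2H2O

mol C = 45.27 / 44.01 = 1.029; mass C = 1.029 × 12.01 = 12.35 g
mol H = 2 × (9.268 / 18.02) = 1.029; mass H = 1.029 × 1.008 = 1.037 g
mass O = 21.62 − (13.39) = 8.229 g → mol O = 0.5143
Smallest is O at 0.5143 mol; normalising gives C 2.000, H 2.000, O 1.000
≈ 2:2:1 → C2H2O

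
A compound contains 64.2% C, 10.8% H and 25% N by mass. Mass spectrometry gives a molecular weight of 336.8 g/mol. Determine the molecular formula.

Assume 100 g: 64.2 g C, 10.8 g H, 25 g N.
n(C) = 64.2/12.01 = 5.346, n(H) = 10.8/1.008 = 10.71, n(N) = 25/14.01 = 1.784
Ratios (÷ 1.784): C 2.996, H 6.004, N 1.000
Ratio ≈ 3:6:1, so the empirical formula is C3H6N
Empirical-formula mass = 56.09 g/mol
n = 336.8 / 56.09 = 6.00 ≈ 6
Molecular formula = (C3H6N)×6 = C18H36N6

C18H36N6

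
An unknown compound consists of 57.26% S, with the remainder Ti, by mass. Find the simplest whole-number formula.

Assume 100 g: 57.26 g S, 42.74 g Ti.
Moles — S: 57.26 / 32.07 = 1.785 mol; Ti: 42.74 / 47.87 = 0.8928 mol
Ratios (÷ 0.8928): S 2.000, Ti 1.000
Ratio ≈ 2:1, so the empirical formula is S2Ti

S2Ti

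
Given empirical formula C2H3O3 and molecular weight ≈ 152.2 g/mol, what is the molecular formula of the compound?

C4H6O6

Empirical-formula mass = 75.04 g/mol
n = 152.2 / 75.04 = 2.03 ≈ 2
Molecular formula = (C2H3O3)2 = C4H6O6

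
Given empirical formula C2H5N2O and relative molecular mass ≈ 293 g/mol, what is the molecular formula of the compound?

Empirical-formula mass = 73.08 g/mol
n = 293 / 73.08 = 4.01 ≈ 4
Molecular formula = (C2H5N2O)4 = C8H20N8O4

C8H20N8O4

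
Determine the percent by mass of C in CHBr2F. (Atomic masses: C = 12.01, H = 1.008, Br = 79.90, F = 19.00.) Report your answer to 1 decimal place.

6.3%

Molar mass = 1(12.01) + 1(1.008) + 2(79.90) + 1(19.00) = 191.818 g/mol
Mass of C per mole = 1 × 12.01 = 12.010 g
% C = 12.010 / 191.818 × 100 = 6.3%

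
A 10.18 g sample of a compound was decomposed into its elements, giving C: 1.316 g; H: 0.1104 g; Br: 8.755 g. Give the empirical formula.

Moles — C: 1.316 / 12.01 = 0.1096 mol; H: 0.1104 / 1.008 = 0.1095 mol; Br: 8.755 / 79.90 = 0.1096 mol
Ratios (÷ 0.1095): C 1.000, H 1.000, Br 1.000
→ CHBr

CHBr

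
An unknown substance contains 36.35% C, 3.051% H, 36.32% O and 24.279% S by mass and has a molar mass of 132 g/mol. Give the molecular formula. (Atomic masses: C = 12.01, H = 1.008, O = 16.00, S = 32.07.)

C4H4O3S

Assume 100 g: 36.35 g C, 3.051 g H, 36.32 g O, 24.279 g S.
n(C) = 36.35/12.01 = 3.027, n(H) = 3.051/1.008 = 3.027, n(O) = 36.32/16.00 = 2.27, n(S) = 24.279/32.07 = 0.7571
Divide by the smallest (0.7571 mol S): C 3.998, H 3.998, O 2.998, S 1.000
→ C4H4O3S
Empirical-formula mass = 132.14 g/mol
n = 132 / 132.14 = 1.00 ≈ 1
Molecular formula = empirical formula = C4H4O3S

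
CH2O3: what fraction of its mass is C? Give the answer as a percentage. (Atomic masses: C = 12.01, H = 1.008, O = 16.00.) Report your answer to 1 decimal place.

Molar mass = 1(12.01) + 2(1.008) + 3(16.00) = 62.026 g/mol
Mass of C per mole = 1 × 12.01 = 12.010 g
% C = 12.010 / 62.026 × 100 = 19.4%

19.4%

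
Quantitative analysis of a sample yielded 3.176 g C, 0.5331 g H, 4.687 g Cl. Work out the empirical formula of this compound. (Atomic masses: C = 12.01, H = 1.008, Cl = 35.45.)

Moles — C: 3.176 / 12.01 = 0.2644 mol; H: 0.5331 / 1.008 = 0.5289 mol; Cl: 4.687 / 35.45 = 0.1322 mol
Divide by the smallest (0.1322 mol Cl): C 2.000, H 4.000, Cl 1.000
Ratio ≈ 2:4:1, so the empirical formula is C2H4Cl

C2H4Cl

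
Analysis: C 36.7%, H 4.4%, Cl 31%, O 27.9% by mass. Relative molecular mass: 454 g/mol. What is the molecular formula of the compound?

C14H20Cl4O8

Assume 100 g: 36.7 g C, 4.4 g H, 31 g Cl, 27.9 g O.
n(C) = 36.7/12.01 = 3.056, n(H) = 4.4/1.008 = 4.365, n(Cl) = 31/35.45 = 0.8745, n(O) = 27.9/16.00 = 1.744
Smallest is Cl at 0.8745 mol; normalising gives C 3.494, H 4.992, Cl 1.000, O 1.994
Multiply by 2: C 6.99, H 9.98, Cl 2.00, O 3.99 → C7H10Cl2O4
Empirical-formula mass = 229.05 g/mol
n = 454 / 229.05 = 1.98 ≈ 2
Molecular formula = (C7H10Cl2O4)×2 = C14H20Cl4O8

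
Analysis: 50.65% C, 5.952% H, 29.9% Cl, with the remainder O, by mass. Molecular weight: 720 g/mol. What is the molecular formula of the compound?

Assume 100 g: 50.65 g C, 5.952 g H, 29.9 g Cl, 13.498 g O.
Moles — C: 50.65 / 12.01 = 4.217 mol; H: 5.952 / 1.008 = 5.905 mol; Cl: 29.9 / 35.45 = 0.8434 mol; O: 13.498 / 16.00 = 0.8436 mol
Ratios (÷ 0.8434): C 5.000, H 7.001, Cl 1.000, O 1.000
Ratio ≈ 5:7:1:1, so the empirical formula is C5H7ClO
Empirical-formula mass = 118.56 g/mol
n = 720 / 118.56 = 6.07 ≈ 6
Molecular formula = (C5H7ClO)×6 = C30H42Cl6O6

C30H42Cl6O6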